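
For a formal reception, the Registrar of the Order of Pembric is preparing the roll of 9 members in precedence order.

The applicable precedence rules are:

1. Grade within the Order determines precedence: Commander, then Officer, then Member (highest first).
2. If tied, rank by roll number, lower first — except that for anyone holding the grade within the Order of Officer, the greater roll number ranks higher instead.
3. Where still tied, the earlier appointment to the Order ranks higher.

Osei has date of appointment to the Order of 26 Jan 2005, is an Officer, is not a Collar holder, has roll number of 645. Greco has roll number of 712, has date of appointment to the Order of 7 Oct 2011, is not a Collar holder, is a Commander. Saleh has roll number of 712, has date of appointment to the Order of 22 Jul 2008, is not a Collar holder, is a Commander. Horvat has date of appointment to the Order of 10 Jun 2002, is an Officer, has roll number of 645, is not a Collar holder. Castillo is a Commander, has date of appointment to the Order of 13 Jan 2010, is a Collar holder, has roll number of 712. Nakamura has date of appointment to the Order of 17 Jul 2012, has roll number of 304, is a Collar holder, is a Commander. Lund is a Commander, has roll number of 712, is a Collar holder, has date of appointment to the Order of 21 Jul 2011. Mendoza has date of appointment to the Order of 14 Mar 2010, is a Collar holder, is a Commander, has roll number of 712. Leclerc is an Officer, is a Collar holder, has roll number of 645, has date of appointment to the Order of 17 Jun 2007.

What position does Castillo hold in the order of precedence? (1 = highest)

By grade within the Order: Nakamura, Saleh, Castillo, Mendoza, Lund and Greco (Commander); then Horvat, Osei and Leclerc (Officer).
Among Nakamura, Saleh, Castillo, Mendoza, Lund and Greco, by roll number (lower first): Nakamura (304) before Saleh, Castillo, Mendoza, Lund and Greco (712).
Among Saleh, Castillo, Mendoza, Lund and Greco, by date of appointment to the Order (earlier first): Saleh (22 Jul 2008) before Castillo (13 Jan 2010) before Mendoza (14 Mar 2010) before Lund (21 Jul 2011) before Greco (7 Oct 2011).
Horvat, Osei and Leclerc all have roll number 645, so the next rule applies.
Among Horvat, Osei and Leclerc, by date of appointment to the Order (earlier first): Horvat (10 Jun 2002) before Osei (26 Jan 2005) before Leclerc (17 Jun 2007).
Order: Nakamura, Saleh, Castillo, Mendoza, Lund, Greco, Horvat, Osei, Leclerc. So position 3.

3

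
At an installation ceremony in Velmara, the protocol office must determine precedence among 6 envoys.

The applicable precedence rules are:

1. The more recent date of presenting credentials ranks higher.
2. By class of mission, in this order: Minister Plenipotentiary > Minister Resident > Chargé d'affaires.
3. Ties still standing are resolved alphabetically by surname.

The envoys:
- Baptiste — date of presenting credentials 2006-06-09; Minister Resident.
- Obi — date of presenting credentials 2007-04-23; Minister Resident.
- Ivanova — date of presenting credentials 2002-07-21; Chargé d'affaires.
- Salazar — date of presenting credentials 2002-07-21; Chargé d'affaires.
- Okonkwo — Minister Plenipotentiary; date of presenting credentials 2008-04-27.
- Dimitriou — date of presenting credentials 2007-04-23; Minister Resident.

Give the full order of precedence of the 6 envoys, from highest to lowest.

Okonkwo, Dimitriou, Obi, Baptiste, Ivanova, Salazar

By date of presenting credentials (later first): Okonkwo (2008-04-27); then Dimitriou and Obi (both 2007-04-23); then Baptiste (2006-06-09); then Ivanova and Salazar (both 2002-07-21).
Dimitriou and Obi are each Minister Resident, so the next rule applies.
Among Dimitriou and Obi, alphabetically by surname: Dimitriou before Obi.
Ivanova and Salazar are each Chargé d'affaires, so the next rule applies.
Among Ivanova and Salazar, alphabetically by surname: Ivanova before Salazar.
Full order: Okonkwo, Dimitriou, Obi, Baptiste, Ivanova, Salazar.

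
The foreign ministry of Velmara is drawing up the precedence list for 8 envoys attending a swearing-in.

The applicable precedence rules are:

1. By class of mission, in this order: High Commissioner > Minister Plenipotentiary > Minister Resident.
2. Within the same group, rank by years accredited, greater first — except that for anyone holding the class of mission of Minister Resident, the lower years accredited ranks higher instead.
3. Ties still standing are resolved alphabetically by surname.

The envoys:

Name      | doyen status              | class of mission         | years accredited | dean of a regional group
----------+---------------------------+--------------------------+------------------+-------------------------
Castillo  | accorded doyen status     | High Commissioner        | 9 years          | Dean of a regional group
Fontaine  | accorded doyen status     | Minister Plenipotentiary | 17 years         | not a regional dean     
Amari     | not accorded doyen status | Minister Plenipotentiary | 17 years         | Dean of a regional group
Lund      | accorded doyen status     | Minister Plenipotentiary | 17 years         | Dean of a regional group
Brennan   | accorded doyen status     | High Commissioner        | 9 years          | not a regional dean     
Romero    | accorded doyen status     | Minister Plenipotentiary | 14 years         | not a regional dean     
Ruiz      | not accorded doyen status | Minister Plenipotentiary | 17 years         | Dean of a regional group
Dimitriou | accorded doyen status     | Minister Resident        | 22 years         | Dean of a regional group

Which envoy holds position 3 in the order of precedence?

By class of mission: Brennan and Castillo (High Commissioner); then Amari, Fontaine, Lund, Ruiz and Romero (Minister Plenipotentiary); then Dimitriou (Minister Resident).
Brennan and Castillo both have years accredited 9 years, so the next rule applies.
Among Brennan and Castillo, alphabetically by surname: Brennan before Castillo.
Among Amari, Fontaine, Lund, Ruiz and Romero, by years accredited (higher first): Amari, Fontaine, Lund and Ruiz (17 years) before Romero (14 years).
Among Amari, Fontaine, Lund and Ruiz, alphabetically by surname: Amari before Fontaine before Lund before Ruiz.
Order: Brennan, Castillo, Amari, Fontaine, Lund, Ruiz, Romero, Dimitriou.

Amari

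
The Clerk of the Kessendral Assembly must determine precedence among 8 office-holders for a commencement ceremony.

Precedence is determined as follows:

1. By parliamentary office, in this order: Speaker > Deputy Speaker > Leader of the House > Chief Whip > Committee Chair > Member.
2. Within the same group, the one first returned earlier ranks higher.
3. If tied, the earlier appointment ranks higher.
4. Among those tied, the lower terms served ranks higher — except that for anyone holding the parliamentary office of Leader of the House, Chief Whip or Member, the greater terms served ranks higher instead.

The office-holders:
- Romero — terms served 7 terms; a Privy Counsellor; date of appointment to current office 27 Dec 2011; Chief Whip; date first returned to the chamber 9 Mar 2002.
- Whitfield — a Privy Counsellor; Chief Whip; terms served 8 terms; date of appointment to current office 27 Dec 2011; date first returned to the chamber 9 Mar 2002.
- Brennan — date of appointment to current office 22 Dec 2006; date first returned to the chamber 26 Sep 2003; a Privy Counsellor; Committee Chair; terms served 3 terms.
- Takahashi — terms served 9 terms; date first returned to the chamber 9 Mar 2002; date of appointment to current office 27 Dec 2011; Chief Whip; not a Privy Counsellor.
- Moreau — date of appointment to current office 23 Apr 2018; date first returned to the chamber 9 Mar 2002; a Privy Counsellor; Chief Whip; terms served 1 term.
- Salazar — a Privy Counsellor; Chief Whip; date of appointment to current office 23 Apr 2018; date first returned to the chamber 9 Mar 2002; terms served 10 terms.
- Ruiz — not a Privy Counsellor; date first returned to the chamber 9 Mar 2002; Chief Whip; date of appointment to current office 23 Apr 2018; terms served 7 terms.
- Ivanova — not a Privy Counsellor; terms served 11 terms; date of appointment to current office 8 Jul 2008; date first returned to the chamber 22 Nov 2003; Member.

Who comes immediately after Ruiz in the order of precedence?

Moreau

By parliamentary office: Takahashi, Whitfield, Romero, Salazar, Ruiz and Moreau (Chief Whip); then Brennan (Committee Chair); then Ivanova (Member).
Takahashi, Whitfield, Romero, Salazar, Ruiz and Moreau all have date first returned to the chamber 9 Mar 2002, so the next rule applies.
Among Takahashi, Whitfield, Romero, Salazar, Ruiz and Moreau, by date of appointment to current office (earlier first): Takahashi, Whitfield and Romero (27 Dec 2011) before Salazar, Ruiz and Moreau (23 Apr 2018).
Among Takahashi, Whitfield and Romero, by terms served (higher first) (reversed rule for this group): Takahashi (9 terms) before Whitfield (8 terms) before Romero (7 terms).
Among Salazar, Ruiz and Moreau, by terms served (higher first) (reversed rule for this group): Salazar (10 terms) before Ruiz (7 terms) before Moreau (1 term).
Order: Takahashi, Whitfield, Romero, Salazar, Ruiz, Moreau, Brennan, Ivanova.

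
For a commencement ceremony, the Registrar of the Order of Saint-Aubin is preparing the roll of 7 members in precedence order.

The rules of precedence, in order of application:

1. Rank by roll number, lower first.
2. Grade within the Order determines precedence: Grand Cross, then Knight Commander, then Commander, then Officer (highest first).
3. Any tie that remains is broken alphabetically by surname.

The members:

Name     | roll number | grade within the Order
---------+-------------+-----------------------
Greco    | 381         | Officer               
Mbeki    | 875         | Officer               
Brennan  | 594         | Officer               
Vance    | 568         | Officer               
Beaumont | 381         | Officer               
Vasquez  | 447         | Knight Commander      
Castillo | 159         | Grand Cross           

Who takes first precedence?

Castillo

By roll number (lower first): Castillo (159); then Beaumont and Greco (both 381); then Vasquez (447); then Vance (568); then Brennan (594); then Mbeki (875).
Beaumont and Greco are each Officer, so the next rule applies.
Among Beaumont and Greco, alphabetically by surname: Beaumont before Greco.
Order: Castillo, Beaumont, Greco, Vasquez, Vance, Brennan, Mbeki.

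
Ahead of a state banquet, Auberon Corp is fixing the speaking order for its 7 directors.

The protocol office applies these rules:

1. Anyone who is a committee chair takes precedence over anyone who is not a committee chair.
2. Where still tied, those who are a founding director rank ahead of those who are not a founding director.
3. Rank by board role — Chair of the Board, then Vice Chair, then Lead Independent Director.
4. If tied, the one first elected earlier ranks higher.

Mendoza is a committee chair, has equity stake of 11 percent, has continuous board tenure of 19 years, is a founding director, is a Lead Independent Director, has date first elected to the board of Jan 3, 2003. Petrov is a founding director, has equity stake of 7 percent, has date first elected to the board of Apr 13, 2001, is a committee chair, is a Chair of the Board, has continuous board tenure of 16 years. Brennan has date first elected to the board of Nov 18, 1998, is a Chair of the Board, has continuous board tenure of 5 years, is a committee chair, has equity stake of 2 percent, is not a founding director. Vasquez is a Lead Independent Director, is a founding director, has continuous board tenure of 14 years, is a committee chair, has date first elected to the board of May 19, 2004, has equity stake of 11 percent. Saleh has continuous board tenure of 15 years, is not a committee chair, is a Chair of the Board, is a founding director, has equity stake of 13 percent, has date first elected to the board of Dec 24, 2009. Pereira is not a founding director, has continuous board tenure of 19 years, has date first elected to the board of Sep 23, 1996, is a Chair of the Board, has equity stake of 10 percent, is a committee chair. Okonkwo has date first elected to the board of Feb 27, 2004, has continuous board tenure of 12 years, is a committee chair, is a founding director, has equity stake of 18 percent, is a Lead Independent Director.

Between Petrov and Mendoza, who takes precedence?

Petrov

By the first rule: Petrov, Mendoza, Okonkwo, Vasquez, Pereira and Brennan (each a committee chair); then Saleh (not a committee chair).
Among Petrov, Mendoza, Okonkwo, Vasquez, Pereira and Brennan, a founding director before not a founding director: Petrov, Mendoza, Okonkwo and Vasquez (a founding director) before Pereira and Brennan (not a founding director).
Among Petrov, Mendoza, Okonkwo and Vasquez, by board role: Petrov (Chair of the Board) before Mendoza, Okonkwo and Vasquez (Lead Independent Director).
Among Mendoza, Okonkwo and Vasquez, by date first elected to the board (earlier first): Mendoza (Jan 3, 2003) before Okonkwo (Feb 27, 2004) before Vasquez (May 19, 2004).
Pereira and Brennan are each Chair of the Board, so the next rule applies.
Among Pereira and Brennan, by date first elected to the board (earlier first): Pereira (Sep 23, 1996) before Brennan (Nov 18, 1998).
So Petrov takes precedence.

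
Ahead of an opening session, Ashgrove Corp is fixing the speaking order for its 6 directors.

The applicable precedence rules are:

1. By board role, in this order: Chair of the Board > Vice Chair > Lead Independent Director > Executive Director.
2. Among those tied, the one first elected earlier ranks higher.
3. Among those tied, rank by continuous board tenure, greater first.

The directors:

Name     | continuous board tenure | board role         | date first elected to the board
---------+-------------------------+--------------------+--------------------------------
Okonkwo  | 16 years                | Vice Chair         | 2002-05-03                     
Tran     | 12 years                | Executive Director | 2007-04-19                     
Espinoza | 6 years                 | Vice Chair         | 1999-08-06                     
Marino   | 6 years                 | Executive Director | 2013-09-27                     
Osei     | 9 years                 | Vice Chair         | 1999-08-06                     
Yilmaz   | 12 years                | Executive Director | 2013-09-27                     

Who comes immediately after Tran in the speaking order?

By board role: Osei, Espinoza and Okonkwo (Vice Chair); then Tran, Yilmaz and Marino (Executive Director).
Among Osei, Espinoza and Okonkwo, by date first elected to the board (earlier first): Osei and Espinoza (1999-08-06) before Okonkwo (2002-05-03).
Among Osei and Espinoza, by continuous board tenure (higher first): Osei (9 years) before Espinoza (6 years).
Among Tran, Yilmaz and Marino, by date first elected to the board (earlier first): Tran (2007-04-19) before Yilmaz and Marino (2013-09-27).
Among Yilmaz and Marino, by continuous board tenure (higher first): Yilmaz (12 years) before Marino (6 years).
Order: Osei, Espinoza, Okonkwo, Tran, Yilmaz, Marino.

Yilmaz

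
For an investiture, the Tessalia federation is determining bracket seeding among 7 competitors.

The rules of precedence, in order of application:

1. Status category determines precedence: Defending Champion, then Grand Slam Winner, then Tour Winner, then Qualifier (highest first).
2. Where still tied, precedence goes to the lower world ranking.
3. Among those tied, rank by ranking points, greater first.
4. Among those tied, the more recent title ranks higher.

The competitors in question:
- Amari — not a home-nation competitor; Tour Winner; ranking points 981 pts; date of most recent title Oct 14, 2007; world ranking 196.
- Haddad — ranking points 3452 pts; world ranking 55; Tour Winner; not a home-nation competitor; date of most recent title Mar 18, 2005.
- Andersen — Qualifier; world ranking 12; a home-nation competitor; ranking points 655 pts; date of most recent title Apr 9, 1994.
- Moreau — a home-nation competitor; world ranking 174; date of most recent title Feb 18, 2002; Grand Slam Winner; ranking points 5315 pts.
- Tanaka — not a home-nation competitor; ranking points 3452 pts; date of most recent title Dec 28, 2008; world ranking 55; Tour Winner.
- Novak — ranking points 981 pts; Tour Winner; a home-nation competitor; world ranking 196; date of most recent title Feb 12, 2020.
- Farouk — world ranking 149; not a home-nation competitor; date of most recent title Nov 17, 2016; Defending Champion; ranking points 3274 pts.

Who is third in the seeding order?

Tanaka

By status category: Farouk (Defending Champion); then Moreau (Grand Slam Winner); then Tanaka, Haddad, Novak and Amari (Tour Winner); then Andersen (Qualifier).
Among Tanaka, Haddad, Novak and Amari, by world ranking (lower first): Tanaka and Haddad (55) before Novak and Amari (196).
Tanaka and Haddad both have ranking points 3452 pts, so the next rule applies.
Among Tanaka and Haddad, by date of most recent title (later first): Tanaka (Dec 28, 2008) before Haddad (Mar 18, 2005).
Novak and Amari both have ranking points 981 pts, so the next rule applies.
Among Novak and Amari, by date of most recent title (later first): Novak (Feb 12, 2020) before Amari (Oct 14, 2007).
Order: Farouk, Moreau, Tanaka, Haddad, Novak, Amari, Andersen.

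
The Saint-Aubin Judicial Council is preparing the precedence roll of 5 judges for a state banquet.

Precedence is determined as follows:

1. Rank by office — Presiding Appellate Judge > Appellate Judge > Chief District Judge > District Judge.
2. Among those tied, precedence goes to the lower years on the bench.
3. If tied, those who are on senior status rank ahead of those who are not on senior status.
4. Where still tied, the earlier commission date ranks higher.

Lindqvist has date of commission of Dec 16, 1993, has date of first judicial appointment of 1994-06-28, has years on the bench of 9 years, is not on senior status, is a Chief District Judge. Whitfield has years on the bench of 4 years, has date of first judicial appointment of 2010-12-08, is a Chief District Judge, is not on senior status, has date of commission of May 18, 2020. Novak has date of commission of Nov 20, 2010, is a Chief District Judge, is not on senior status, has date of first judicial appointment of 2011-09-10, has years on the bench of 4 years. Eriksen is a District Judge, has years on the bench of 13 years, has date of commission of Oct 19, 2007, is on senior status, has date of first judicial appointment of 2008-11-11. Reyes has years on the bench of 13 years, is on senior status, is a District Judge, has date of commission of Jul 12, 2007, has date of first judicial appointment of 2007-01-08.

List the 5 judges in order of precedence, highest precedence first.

Novak, Whitfield, Lindqvist, Reyes, Eriksen

By office: Novak, Whitfield and Lindqvist (Chief District Judge); then Reyes and Eriksen (District Judge).
Among Novak, Whitfield and Lindqvist, by years on the bench (lower first): Novak and Whitfield (4 years) before Lindqvist (9 years).
Novak and Whitfield are each not on senior status, so the next rule applies.
Among Novak and Whitfield, by date of commission (earlier first): Novak (Nov 20, 2010) before Whitfield (May 18, 2020).
Reyes and Eriksen both have years on the bench 13 years, so the next rule applies.
Reyes and Eriksen are each on senior status, so the next rule applies.
Among Reyes and Eriksen, by date of commission (earlier first): Reyes (Jul 12, 2007) before Eriksen (Oct 19, 2007).
Full order: Novak, Whitfield, Lindqvist, Reyes, Eriksen.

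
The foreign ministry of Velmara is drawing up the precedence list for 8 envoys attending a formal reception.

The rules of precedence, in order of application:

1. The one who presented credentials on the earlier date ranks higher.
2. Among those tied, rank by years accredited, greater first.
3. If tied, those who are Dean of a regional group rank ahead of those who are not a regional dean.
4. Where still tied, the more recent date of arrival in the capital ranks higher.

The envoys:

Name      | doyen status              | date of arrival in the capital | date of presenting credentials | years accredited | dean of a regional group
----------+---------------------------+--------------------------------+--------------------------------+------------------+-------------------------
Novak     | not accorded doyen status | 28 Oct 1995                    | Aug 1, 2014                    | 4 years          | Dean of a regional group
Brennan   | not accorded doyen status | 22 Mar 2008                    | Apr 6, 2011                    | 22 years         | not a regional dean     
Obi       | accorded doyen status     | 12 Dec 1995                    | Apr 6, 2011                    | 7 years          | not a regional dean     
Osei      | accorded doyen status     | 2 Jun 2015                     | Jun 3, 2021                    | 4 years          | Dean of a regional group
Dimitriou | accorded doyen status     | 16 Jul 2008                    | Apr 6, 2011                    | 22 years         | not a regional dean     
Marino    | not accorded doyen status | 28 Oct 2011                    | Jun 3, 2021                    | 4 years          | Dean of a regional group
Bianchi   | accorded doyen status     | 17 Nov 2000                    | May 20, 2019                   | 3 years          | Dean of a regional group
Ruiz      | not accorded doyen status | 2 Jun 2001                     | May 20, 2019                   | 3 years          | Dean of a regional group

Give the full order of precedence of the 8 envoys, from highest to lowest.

By date of presenting credentials (earlier first): Dimitriou, Brennan and Obi (each Apr 6, 2011); then Novak (Aug 1, 2014); then Ruiz and Bianchi (both May 20, 2019); then Osei and Marino (both Jun 3, 2021).
Among Dimitriou, Brennan and Obi, by years accredited (higher first): Dimitriou and Brennan (22 years) before Obi (7 years).
Dimitriou and Brennan are each not a regional dean, so the next rule applies.
Among Dimitriou and Brennan, by date of arrival in the capital (later first): Dimitriou (16 Jul 2008) before Brennan (22 Mar 2008).
Ruiz and Bianchi both have years accredited 3 years, so the next rule applies.
Ruiz and Bianchi are each Dean of a regional group, so the next rule applies.
Among Ruiz and Bianchi, by date of arrival in the capital (later first): Ruiz (2 Jun 2001) before Bianchi (17 Nov 2000).
Osei and Marino both have years accredited 4 years, so the next rule applies.
Osei and Marino are each Dean of a regional group, so the next rule applies.
Among Osei and Marino, by date of arrival in the capital (later first): Osei (2 Jun 2015) before Marino (28 Oct 2011).
Full order: Dimitriou, Brennan, Obi, Novak, Ruiz, Bianchi, Osei, Marino.

Dimitriou, Brennan, Obi, Novak, Ruiz, Bianchi, Osei, Marino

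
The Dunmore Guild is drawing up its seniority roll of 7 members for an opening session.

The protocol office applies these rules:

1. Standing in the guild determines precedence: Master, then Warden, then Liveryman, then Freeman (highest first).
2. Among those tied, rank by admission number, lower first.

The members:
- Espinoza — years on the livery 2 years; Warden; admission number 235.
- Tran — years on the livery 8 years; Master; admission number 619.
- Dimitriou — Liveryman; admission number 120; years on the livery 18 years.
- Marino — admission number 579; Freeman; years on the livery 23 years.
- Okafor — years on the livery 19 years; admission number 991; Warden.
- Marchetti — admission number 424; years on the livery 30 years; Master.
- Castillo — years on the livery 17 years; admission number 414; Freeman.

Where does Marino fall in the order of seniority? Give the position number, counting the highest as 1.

7

By standing in the guild: Marchetti and Tran (Master); then Espinoza and Okafor (Warden); then Dimitriou (Liveryman); then Castillo and Marino (Freeman).
Among Marchetti and Tran, by admission number (lower first): Marchetti (424) before Tran (619).
Among Espinoza and Okafor, by admission number (lower first): Espinoza (235) before Okafor (991).
Among Castillo and Marino, by admission number (lower first): Castillo (414) before Marino (579).
Order: Marchetti, Tran, Espinoza, Okafor, Dimitriou, Castillo, Marino. So position 7.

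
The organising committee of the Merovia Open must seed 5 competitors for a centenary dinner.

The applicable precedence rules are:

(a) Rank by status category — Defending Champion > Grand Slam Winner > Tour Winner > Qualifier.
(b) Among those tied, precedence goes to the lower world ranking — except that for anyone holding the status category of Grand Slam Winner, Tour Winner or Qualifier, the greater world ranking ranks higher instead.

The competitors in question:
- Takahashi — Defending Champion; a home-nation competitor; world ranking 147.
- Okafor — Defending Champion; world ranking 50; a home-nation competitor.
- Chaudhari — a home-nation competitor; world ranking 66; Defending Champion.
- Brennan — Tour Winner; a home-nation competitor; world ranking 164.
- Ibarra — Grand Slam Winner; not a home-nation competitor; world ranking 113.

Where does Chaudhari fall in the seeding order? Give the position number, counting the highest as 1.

2

By status category: Okafor, Chaudhari and Takahashi (Defending Champion); then Ibarra (Grand Slam Winner); then Brennan (Tour Winner).
Among Okafor, Chaudhari and Takahashi, by world ranking (lower first): Okafor (50) before Chaudhari (66) before Takahashi (147).
Order: Okafor, Chaudhari, Takahashi, Ibarra, Brennan. So position 2.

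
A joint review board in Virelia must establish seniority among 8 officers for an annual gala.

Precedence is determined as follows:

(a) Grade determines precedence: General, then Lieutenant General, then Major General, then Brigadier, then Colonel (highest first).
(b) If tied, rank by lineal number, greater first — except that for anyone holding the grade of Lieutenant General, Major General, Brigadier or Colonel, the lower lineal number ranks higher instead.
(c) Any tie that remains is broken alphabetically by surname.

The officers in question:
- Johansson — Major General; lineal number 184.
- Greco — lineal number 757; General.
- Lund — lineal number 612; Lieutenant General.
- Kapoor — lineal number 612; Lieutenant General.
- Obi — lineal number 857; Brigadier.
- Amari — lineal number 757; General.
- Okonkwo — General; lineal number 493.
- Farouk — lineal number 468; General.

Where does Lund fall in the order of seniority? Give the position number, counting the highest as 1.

By grade: Amari, Greco, Okonkwo and Farouk (General); then Kapoor and Lund (Lieutenant General); then Johansson (Major General); then Obi (Brigadier).
Among Amari, Greco, Okonkwo and Farouk, by lineal number (higher first): Amari and Greco (757) before Okonkwo (493) before Farouk (468).
Among Amari and Greco, alphabetically by surname: Amari before Greco.
Kapoor and Lund both have lineal number 612, so the next rule applies.
Among Kapoor and Lund, alphabetically by surname: Kapoor before Lund.
Order: Amari, Greco, Okonkwo, Farouk, Kapoor, Lund, Johansson, Obi. So position 6.

6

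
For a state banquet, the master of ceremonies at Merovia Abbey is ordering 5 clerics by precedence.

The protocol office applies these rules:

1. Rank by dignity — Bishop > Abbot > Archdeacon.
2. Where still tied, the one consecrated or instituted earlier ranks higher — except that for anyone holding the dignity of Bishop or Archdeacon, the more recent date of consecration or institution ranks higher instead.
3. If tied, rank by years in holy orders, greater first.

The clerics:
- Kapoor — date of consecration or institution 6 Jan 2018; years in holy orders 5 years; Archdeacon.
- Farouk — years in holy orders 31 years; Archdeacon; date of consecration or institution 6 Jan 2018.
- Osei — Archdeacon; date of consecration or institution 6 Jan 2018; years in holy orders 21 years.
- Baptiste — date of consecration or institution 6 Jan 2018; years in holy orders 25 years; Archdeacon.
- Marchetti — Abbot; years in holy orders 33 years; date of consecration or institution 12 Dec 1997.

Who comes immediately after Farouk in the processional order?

By dignity: Marchetti (Abbot); then Farouk, Baptiste, Osei and Kapoor (Archdeacon).
Farouk, Baptiste, Osei and Kapoor all have date of consecration or institution 6 Jan 2018, so the next rule applies.
Among Farouk, Baptiste, Osei and Kapoor, by years in holy orders (higher first): Farouk (31 years) before Baptiste (25 years) before Osei (21 years) before Kapoor (5 years).
Order: Marchetti, Farouk, Baptiste, Osei, Kapoor.

Baptiste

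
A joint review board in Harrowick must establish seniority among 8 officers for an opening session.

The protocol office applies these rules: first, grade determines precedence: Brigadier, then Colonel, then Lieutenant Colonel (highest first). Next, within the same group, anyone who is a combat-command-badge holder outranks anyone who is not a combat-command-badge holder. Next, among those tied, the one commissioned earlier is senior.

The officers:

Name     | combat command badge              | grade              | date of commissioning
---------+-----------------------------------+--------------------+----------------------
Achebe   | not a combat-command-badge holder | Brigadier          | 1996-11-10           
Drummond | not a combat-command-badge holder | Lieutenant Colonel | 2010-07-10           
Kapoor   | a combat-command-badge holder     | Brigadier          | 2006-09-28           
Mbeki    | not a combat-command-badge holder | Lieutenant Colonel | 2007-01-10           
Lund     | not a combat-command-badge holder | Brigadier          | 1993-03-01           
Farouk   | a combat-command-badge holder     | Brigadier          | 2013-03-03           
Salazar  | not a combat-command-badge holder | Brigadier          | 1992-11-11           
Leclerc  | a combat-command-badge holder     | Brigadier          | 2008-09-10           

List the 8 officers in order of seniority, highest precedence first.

By grade: Kapoor, Leclerc, Farouk, Salazar, Lund and Achebe (Brigadier); then Mbeki and Drummond (Lieutenant Colonel).
Among Kapoor, Leclerc, Farouk, Salazar, Lund and Achebe, a combat-command-badge holder before not a combat-command-badge holder: Kapoor, Leclerc and Farouk (a combat-command-badge holder) before Salazar, Lund and Achebe (not a combat-command-badge holder).
Among Kapoor, Leclerc and Farouk, by date of commissioning (earlier first): Kapoor (2006-09-28) before Leclerc (2008-09-10) before Farouk (2013-03-03).
Among Salazar, Lund and Achebe, by date of commissioning (earlier first): Salazar (1992-11-11) before Lund (1993-03-01) before Achebe (1996-11-10).
Mbeki and Drummond are each not a combat-command-badge holder, so the next rule applies.
Among Mbeki and Drummond, by date of commissioning (earlier first): Mbeki (2007-01-10) before Drummond (2010-07-10).
Full order: Kapoor, Leclerc, Farouk, Salazar, Lund, Achebe, Mbeki, Drummond.

Kapoor, Leclerc, Farouk, Salazar, Lund, Achebe, Mbeki, Drummond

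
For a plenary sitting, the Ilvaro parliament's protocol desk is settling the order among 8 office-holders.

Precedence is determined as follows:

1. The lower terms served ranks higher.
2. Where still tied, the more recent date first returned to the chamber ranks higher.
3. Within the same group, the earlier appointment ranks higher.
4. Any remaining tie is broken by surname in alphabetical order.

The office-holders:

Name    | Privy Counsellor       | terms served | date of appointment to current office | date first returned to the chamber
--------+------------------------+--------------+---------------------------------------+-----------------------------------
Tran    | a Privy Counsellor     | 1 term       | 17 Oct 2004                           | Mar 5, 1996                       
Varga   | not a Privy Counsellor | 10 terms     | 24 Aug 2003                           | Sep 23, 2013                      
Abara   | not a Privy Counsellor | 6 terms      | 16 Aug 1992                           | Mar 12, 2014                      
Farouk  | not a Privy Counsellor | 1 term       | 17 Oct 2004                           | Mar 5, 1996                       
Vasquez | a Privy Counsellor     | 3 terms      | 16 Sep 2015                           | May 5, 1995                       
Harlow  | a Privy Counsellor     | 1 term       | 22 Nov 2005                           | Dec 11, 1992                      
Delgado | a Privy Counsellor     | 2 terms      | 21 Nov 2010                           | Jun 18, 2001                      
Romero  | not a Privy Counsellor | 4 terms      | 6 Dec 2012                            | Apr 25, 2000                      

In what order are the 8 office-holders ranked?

By terms served (lower first): Farouk, Tran and Harlow (each 1 term); then Delgado (2 terms); then Vasquez (3 terms); then Romero (4 terms); then Abara (6 terms); then Varga (10 terms).
Among Farouk, Tran and Harlow, by date first returned to the chamber (later first): Farouk and Tran (Mar 5, 1996) before Harlow (Dec 11, 1992).
Farouk and Tran both have date of appointment to current office 17 Oct 2004, so the next rule applies.
Among Farouk and Tran, alphabetically by surname: Farouk before Tran.
Full order: Farouk, Tran, Harlow, Delgado, Vasquez, Romero, Abara, Varga.

Farouk, Tran, Harlow, Delgado, Vasquez, Romero, Abara, Varga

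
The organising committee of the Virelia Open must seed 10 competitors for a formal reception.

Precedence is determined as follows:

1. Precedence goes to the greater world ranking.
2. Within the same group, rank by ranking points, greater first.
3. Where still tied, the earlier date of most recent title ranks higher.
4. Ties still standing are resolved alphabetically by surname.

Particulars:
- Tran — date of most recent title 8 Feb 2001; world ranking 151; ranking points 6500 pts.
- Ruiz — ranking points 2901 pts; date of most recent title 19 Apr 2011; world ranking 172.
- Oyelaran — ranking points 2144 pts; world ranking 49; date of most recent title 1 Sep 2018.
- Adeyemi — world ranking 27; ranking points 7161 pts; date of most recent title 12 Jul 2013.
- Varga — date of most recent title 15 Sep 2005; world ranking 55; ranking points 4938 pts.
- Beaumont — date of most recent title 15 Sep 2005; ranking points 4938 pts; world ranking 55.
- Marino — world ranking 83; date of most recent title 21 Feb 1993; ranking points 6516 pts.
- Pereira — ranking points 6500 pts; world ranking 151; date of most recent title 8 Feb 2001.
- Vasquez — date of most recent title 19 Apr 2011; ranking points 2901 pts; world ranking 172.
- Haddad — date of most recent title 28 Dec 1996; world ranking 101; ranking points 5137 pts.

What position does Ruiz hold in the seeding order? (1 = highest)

1

By world ranking (higher first): Ruiz and Vasquez (both 172); then Pereira and Tran (both 151); then Haddad (101); then Marino (83); then Beaumont and Varga (both 55); then Oyelaran (49); then Adeyemi (27).
Ruiz and Vasquez both have ranking points 2901 pts, so the next rule applies.
Ruiz and Vasquez both have date of most recent title 19 Apr 2011, so the next rule applies.
Among Ruiz and Vasquez, alphabetically by surname: Ruiz before Vasquez.
Pereira and Tran both have ranking points 6500 pts, so the next rule applies.
Pereira and Tran both have date of most recent title 8 Feb 2001, so the next rule applies.
Among Pereira and Tran, alphabetically by surname: Pereira before Tran.
Beaumont and Varga both have ranking points 4938 pts, so the next rule applies.
Beaumont and Varga both have date of most recent title 15 Sep 2005, so the next rule applies.
Among Beaumont and Varga, alphabetically by surname: Beaumont before Varga.
Order: Ruiz, Vasquez, Pereira, Tran, Haddad, Marino, Beaumont, Varga, Oyelaran, Adeyemi. So position 1.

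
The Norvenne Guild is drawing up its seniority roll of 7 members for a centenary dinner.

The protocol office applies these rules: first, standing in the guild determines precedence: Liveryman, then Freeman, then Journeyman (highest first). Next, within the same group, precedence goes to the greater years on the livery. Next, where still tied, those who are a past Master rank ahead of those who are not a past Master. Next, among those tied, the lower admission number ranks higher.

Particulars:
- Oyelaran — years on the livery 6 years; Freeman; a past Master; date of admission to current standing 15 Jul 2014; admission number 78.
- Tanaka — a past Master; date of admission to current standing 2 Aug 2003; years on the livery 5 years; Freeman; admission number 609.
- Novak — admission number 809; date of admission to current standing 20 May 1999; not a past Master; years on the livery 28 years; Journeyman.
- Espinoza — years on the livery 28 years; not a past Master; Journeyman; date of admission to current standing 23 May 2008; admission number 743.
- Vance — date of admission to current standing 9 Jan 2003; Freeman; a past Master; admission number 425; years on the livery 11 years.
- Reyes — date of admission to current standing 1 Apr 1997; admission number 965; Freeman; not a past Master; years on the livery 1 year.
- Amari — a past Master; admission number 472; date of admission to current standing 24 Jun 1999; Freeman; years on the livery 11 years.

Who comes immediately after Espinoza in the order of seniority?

Novak

By standing in the guild: Vance, Amari, Oyelaran, Tanaka and Reyes (Freeman); then Espinoza and Novak (Journeyman).
Among Vance, Amari, Oyelaran, Tanaka and Reyes, by years on the livery (higher first): Vance and Amari (11 years) before Oyelaran (6 years) before Tanaka (5 years) before Reyes (1 year).
Vance and Amari are each a past Master, so the next rule applies.
Among Vance and Amari, by admission number (lower first): Vance (425) before Amari (472).
Espinoza and Novak both have years on the livery 28 years, so the next rule applies.
Espinoza and Novak are each not a past Master, so the next rule applies.
Among Espinoza and Novak, by admission number (lower first): Espinoza (743) before Novak (809).
Order: Vance, Amari, Oyelaran, Tanaka, Reyes, Espinoza, Novak.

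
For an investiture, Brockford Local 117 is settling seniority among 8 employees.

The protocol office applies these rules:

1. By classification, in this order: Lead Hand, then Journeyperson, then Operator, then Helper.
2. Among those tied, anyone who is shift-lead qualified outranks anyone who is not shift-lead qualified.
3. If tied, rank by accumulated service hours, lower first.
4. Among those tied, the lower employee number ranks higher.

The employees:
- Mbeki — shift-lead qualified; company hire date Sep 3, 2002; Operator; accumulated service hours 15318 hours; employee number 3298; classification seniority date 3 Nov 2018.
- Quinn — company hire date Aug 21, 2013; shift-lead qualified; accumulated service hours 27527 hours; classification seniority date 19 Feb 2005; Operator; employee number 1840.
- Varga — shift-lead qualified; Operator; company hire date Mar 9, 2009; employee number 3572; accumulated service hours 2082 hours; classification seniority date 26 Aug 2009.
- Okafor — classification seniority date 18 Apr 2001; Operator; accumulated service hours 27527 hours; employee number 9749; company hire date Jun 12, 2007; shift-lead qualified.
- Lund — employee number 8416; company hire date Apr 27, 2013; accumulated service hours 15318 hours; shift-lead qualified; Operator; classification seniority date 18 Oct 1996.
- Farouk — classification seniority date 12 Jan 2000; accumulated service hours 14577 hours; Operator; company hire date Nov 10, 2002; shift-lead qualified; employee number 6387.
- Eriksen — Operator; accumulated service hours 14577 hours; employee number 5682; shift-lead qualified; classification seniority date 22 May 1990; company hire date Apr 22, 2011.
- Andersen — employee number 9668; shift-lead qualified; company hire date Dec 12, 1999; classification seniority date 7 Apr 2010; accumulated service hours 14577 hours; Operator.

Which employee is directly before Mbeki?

By classification: Varga, Eriksen, Farouk, Andersen, Mbeki, Lund, Quinn and Okafor (Operator).
Varga, Eriksen, Farouk, Andersen, Mbeki, Lund, Quinn and Okafor are each shift-lead qualified, so the next rule applies.
Among Varga, Eriksen, Farouk, Andersen, Mbeki, Lund, Quinn and Okafor, by accumulated service hours (lower first): Varga (2082 hours) before Eriksen, Farouk and Andersen (14577 hours) before Mbeki and Lund (15318 hours) before Quinn and Okafor (27527 hours).
Among Eriksen, Farouk and Andersen, by employee number (lower first): Eriksen (5682) before Farouk (6387) before Andersen (9668).
Among Mbeki and Lund, by employee number (lower first): Mbeki (3298) before Lund (8416).
Among Quinn and Okafor, by employee number (lower first): Quinn (1840) before Okafor (9749).
Order: Varga, Eriksen, Farouk, Andersen, Mbeki, Lund, Quinn, Okafor.

Andersen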